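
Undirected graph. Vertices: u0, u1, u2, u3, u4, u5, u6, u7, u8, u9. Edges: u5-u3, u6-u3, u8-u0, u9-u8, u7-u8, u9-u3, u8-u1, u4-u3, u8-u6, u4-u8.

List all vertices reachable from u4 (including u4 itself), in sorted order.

Start at u4.
Its neighbours: u3, u8.
Then their neighbours: u0, u1, u5, u6, u7, u9.
Nothing further is reachable.

u0, u1, u3, u4, u5, u6, u7, u8, u9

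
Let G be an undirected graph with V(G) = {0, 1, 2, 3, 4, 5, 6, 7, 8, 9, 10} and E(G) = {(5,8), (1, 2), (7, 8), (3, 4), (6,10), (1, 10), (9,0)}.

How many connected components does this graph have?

From 0: component {0, 9}.
From 1: component {1, 2, 6, 10}.
From 3: component {3, 4}.
From 5: component {5, 7, 8}.
That's 4 components.

4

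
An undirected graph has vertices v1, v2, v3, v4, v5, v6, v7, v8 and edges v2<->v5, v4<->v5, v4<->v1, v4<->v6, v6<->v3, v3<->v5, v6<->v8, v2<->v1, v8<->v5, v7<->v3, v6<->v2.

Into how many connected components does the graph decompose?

From v1: component {v1, v2, v3, v4, v5, v6, v7, v8}.
That's 1 component.

1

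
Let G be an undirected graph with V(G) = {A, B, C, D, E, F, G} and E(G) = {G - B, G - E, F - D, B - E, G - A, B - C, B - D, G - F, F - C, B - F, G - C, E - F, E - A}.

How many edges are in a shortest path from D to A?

Distance 0: D.
Distance 1: B, F.
Distance 2: C, E, G.
Distance 3: A — contains A.

3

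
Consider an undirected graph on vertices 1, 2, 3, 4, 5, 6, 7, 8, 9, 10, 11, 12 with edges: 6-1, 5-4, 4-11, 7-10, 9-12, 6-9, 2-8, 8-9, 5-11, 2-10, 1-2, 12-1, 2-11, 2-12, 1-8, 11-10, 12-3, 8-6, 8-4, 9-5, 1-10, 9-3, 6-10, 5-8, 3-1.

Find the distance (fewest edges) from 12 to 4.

3

Distance 0: 12.
Distance 1: 1, 2, 3, 9.
Distance 2: 5, 6, 8, 10, 11.
Distance 3: 4, 7 — contains 4.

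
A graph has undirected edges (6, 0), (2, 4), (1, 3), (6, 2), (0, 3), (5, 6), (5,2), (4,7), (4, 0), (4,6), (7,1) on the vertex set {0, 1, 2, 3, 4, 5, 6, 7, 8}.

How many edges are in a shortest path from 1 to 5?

4

Distance 0: 1.
Distance 1: 3, 7.
Distance 2: 0, 4.
Distance 3: 2, 6.
Distance 4: 5 — contains 5.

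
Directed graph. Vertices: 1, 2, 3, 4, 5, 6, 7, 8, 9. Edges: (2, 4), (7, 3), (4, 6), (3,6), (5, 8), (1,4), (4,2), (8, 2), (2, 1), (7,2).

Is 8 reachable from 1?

No

Explore from 1.
Distance 1: reach 4.
Distance 2: reach 2, 6.
The search from 1 is exhausted; no directed path reaches 8.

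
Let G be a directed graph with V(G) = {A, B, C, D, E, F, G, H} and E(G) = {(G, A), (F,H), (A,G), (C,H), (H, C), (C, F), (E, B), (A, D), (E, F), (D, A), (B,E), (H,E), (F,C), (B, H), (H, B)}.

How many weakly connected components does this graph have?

From A: component {A, D, G}.
From B: component {B, C, E, F, H}.
That's 2 components.

2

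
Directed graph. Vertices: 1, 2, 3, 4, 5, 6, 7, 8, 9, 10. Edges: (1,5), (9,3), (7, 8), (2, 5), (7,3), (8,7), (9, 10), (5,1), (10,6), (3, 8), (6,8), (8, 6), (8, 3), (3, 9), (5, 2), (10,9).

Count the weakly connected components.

From 1: component {1, 2, 5}.
From 3: component {3, 6, 7, 8, 9, 10}.
From 4: component {4}.
That's 3 components.

3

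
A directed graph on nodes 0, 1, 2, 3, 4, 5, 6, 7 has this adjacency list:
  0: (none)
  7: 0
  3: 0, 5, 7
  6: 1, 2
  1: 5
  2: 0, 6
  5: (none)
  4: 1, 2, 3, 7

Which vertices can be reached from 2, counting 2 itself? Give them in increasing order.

0, 1, 2, 5, 6

Start at 2.
Its neighbours: 0, 6.
Then their neighbours: 1.
Then next layer: 5.
Nothing further is reachable.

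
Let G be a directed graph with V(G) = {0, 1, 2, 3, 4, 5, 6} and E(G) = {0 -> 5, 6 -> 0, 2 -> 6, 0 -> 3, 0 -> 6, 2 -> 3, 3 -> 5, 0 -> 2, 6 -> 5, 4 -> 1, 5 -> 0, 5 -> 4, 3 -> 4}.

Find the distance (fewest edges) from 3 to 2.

3

Distance 0: 3.
Distance 1: 4, 5.
Distance 2: 0, 1.
Distance 3: 2, 6 — contains 2.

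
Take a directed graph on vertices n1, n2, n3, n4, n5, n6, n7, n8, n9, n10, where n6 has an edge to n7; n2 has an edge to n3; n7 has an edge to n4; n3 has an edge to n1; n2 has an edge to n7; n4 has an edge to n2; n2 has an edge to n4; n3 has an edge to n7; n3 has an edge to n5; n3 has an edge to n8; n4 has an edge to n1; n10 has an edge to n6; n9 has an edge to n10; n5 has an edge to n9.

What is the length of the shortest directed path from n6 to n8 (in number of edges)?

5

Distance 0: n6.
Distance 1: n7.
Distance 2: n4.
Distance 3: n1, n2.
Distance 4: n3.
Distance 5: n5, n8 — contains n8.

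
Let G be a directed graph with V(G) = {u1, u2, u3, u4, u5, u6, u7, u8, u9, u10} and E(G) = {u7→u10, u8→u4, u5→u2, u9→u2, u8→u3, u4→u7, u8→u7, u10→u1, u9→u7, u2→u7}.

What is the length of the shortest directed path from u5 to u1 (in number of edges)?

Distance 0: u5.
Distance 1: u2.
Distance 2: u7.
Distance 3: u10.
Distance 4: u1 — contains u1.

4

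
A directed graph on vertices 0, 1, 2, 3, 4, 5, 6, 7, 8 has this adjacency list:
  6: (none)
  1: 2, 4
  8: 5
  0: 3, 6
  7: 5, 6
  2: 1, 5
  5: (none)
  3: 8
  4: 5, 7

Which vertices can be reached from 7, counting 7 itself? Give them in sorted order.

Start at 7.
Its neighbours: 5, 6.
Nothing further is reachable.

5, 6, 7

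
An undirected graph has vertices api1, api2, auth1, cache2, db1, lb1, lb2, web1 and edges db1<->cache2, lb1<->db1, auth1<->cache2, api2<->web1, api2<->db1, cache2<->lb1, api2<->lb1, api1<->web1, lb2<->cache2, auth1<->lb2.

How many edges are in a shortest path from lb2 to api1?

5

Distance 0: lb2.
Distance 1: auth1, cache2.
Distance 2: db1, lb1.
Distance 3: api2.
Distance 4: web1.
Distance 5: api1 — contains api1.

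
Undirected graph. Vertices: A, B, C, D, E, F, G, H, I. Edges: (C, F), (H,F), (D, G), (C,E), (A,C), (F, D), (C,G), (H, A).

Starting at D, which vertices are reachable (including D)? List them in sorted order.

A, C, D, E, F, G, H

Start at D.
Its neighbours: F, G.
Then their neighbours: C, H.
Then next layer: A, E.
Nothing further is reachable.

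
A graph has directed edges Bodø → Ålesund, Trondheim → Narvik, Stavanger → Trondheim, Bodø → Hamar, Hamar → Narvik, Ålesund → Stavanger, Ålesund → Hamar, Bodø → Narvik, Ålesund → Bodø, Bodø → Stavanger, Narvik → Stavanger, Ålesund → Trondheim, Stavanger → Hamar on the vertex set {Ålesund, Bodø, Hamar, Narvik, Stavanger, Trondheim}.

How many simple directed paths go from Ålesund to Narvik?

8

Ålesund→Bodø→Hamar→Narvik
Ålesund→Bodø→Narvik
Ålesund→Bodø→Stavanger→Hamar→Narvik
Ålesund→Bodø→Stavanger→Trondheim→Narvik
Ålesund→Hamar→Narvik
Ålesund→Stavanger→Hamar→Narvik
Ålesund→Stavanger→Trondheim→Narvik
Ålesund→Trondheim→Narvik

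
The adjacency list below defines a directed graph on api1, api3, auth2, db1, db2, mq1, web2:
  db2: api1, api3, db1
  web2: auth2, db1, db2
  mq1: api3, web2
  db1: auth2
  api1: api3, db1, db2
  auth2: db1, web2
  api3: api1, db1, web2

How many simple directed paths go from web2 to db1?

web2→auth2→db1
web2→db1
web2→db2→api1→api3→db1
web2→db2→api1→db1
web2→db2→api3→api1→db1
web2→db2→api3→db1
web2→db2→db1

7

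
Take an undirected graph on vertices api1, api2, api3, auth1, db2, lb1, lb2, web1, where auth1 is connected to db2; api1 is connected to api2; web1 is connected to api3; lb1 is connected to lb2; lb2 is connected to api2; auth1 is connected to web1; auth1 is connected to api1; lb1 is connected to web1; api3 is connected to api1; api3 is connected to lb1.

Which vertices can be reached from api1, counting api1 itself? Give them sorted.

api1, api2, api3, auth1, db2, lb1, lb2, web1

Start at api1.
Its neighbours: api2, api3, auth1.
Then their neighbours: db2, lb1, lb2, web1.
Every vertex is now reached.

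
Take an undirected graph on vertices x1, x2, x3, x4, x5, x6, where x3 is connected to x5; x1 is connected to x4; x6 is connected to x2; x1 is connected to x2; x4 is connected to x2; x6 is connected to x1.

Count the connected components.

2

From x1: component {x1, x2, x4, x6}.
From x3: component {x3, x5}.
That's 2 components.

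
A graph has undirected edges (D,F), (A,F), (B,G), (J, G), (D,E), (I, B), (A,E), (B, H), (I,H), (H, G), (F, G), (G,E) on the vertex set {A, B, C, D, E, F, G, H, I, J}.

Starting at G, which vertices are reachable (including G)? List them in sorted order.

A, B, D, E, F, G, H, I, J

Start at G.
Its neighbours: B, E, F, H, J.
Then their neighbours: A, D, I.
Nothing further is reachable.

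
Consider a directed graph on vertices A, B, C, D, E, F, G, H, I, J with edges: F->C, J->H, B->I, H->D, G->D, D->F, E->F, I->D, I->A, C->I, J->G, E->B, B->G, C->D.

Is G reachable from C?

No

Explore from C.
Distance 1: reach D, I.
Distance 2: reach A, F.
The search from C is exhausted; no directed path reaches G.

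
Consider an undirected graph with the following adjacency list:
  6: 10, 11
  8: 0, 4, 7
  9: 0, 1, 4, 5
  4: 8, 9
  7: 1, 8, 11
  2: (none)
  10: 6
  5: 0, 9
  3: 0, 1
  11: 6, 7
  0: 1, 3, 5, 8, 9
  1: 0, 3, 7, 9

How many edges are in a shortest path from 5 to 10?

6

Distance 0: 5.
Distance 1: 0, 9.
Distance 2: 1, 3, 4, 8.
Distance 3: 7.
Distance 4: 11.
Distance 5: 6.
Distance 6: 10 — contains 10.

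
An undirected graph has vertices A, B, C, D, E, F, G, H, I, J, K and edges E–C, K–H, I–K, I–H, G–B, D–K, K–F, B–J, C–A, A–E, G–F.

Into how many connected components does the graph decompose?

From A: component {A, C, E}.
From B: component {B, D, F, G, H, I, J, K}.
That's 2 components.

2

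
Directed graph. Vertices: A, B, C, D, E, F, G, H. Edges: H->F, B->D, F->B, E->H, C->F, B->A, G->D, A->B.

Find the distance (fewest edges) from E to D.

Distance 0: E.
Distance 1: H.
Distance 2: F.
Distance 3: B.
Distance 4: A, D — contains D.

4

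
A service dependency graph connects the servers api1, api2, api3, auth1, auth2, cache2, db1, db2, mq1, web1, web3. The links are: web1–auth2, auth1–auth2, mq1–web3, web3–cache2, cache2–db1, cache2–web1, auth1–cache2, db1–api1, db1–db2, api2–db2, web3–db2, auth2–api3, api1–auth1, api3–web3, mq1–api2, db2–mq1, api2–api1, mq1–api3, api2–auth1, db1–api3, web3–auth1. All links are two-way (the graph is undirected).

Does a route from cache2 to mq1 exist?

Yes

Explore from cache2.
Distance 1: reach auth1, db1, web1, web3.
Distance 2: reach api1, api2, api3, auth2, db2, mq1.
Found mq1.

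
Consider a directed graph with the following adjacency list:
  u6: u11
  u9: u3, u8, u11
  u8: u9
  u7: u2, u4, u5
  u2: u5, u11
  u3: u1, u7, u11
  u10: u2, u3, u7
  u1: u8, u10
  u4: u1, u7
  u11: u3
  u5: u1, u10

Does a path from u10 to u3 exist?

Explore from u10.
Distance 1: reach u2, u3, u7.
Found u3.

Yes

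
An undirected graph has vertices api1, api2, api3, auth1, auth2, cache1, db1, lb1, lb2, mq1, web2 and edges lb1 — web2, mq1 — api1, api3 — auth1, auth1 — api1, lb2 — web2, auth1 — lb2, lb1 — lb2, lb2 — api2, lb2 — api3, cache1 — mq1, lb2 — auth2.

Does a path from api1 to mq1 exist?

Yes

Explore from api1.
Distance 1: reach auth1, mq1.
Found mq1.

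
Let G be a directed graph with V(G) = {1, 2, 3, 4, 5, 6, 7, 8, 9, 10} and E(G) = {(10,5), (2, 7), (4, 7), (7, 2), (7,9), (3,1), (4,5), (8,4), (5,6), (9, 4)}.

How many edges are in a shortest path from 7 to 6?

Distance 0: 7.
Distance 1: 2, 9.
Distance 2: 4.
Distance 3: 5.
Distance 4: 6 — contains 6.

4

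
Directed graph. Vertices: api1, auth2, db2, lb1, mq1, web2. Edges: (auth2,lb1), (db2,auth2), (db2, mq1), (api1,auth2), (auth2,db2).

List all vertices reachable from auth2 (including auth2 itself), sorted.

Start at auth2.
Its neighbours: db2, lb1.
Then their neighbours: mq1.
Nothing further is reachable.

auth2, db2, lb1, mq1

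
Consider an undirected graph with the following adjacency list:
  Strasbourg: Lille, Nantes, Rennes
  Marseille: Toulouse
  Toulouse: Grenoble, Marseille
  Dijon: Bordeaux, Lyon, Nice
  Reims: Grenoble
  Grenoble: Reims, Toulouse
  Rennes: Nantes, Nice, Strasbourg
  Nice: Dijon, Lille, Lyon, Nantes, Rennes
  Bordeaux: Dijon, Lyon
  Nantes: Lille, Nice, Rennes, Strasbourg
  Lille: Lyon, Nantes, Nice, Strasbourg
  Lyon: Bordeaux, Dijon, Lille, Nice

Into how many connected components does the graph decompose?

From Bordeaux: component {Bordeaux, Dijon, Lille, Lyon, Nantes, Nice, Rennes, Strasbourg}.
From Grenoble: component {Grenoble, Marseille, Reims, Toulouse}.
That's 2 components.

2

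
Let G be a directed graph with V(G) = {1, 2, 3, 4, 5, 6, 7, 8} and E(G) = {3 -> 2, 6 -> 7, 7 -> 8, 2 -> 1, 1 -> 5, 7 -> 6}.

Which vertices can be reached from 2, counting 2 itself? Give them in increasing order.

1, 2, 5

Start at 2.
Its neighbours: 1.
Then their neighbours: 5.
Nothing further is reachable.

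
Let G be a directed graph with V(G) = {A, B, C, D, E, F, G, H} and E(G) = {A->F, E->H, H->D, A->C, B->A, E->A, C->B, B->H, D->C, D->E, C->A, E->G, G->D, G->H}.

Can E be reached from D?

Yes

Explore from D.
Distance 1: reach C, E.
Found E.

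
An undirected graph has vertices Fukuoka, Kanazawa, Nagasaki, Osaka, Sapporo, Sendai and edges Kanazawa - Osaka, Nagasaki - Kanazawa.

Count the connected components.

4

From Fukuoka: component {Fukuoka}.
From Kanazawa: component {Kanazawa, Nagasaki, Osaka}.
From Sapporo: component {Sapporo}.
From Sendai: component {Sendai}.
That's 4 components.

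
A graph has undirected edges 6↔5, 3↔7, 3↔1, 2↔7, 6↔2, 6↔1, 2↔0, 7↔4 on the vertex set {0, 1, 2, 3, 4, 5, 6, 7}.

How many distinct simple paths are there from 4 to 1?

4–7–2–6–1
4–7–3–1

2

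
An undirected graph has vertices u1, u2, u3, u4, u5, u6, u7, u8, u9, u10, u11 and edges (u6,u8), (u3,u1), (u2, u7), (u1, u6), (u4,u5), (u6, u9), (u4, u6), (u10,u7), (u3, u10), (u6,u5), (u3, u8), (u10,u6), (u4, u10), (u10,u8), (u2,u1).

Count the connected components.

From u1: component {u1, u2, u3, u4, u5, u6, u7, u8, u9, u10}.
From u11: component {u11}.
That's 2 components.

2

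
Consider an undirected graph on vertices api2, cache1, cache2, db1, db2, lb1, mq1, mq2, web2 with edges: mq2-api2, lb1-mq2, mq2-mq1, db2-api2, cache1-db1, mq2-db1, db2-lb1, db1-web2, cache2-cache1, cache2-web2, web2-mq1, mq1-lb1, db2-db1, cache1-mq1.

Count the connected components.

1

From api2: component {api2, cache1, cache2, db1, db2, lb1, mq1, mq2, web2}.
That's 1 component.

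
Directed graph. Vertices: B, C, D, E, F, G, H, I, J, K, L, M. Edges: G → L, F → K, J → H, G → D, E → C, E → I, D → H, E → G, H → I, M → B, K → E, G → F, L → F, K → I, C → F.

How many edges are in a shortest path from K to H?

4

Distance 0: K.
Distance 1: E, I.
Distance 2: C, G.
Distance 3: D, F, L.
Distance 4: H — contains H.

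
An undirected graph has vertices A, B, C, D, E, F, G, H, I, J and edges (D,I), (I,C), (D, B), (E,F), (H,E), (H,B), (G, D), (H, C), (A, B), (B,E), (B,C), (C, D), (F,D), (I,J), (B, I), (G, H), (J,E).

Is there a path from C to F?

Yes

Explore from C.
Distance 1: reach B, D, H, I.
Distance 2: reach A, E, F, G, J.
Found F.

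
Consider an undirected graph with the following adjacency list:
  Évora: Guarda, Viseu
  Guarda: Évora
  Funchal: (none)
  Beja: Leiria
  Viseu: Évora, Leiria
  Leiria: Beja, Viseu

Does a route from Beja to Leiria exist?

Yes

Explore from Beja.
Distance 1: reach Leiria.
Found Leiria.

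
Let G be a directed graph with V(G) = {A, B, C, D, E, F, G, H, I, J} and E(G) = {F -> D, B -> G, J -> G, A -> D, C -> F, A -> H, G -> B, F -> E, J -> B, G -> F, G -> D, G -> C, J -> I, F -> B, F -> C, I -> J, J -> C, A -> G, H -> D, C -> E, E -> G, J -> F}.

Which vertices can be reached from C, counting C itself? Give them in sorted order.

B, C, D, E, F, G

Start at C.
Its neighbours: E, F.
Then their neighbours: B, D, G.
Nothing further is reachable.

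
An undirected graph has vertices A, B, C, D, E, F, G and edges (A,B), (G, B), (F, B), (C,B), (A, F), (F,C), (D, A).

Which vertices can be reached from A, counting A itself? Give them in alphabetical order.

A, B, C, D, F, G

Start at A.
Its neighbours: B, D, F.
Then their neighbours: C, G.
Nothing further is reachable.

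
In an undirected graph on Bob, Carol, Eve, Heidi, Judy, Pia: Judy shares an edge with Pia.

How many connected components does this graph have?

5

From Bob: component {Bob}.
From Carol: component {Carol}.
From Eve: component {Eve}.
From Heidi: component {Heidi}.
From Judy: component {Judy, Pia}.
That's 5 components.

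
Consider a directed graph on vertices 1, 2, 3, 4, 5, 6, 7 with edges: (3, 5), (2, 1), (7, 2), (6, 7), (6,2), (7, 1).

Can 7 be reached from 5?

No

5 has no outgoing edges, so nothing is reachable from it.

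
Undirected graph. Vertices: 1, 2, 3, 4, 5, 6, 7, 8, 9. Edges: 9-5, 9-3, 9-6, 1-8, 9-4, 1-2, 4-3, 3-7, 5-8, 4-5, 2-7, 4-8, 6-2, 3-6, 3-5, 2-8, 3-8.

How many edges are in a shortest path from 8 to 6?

2

Distance 0: 8.
Distance 1: 1, 2, 3, 4, 5.
Distance 2: 6, 7, 9 — contains 6.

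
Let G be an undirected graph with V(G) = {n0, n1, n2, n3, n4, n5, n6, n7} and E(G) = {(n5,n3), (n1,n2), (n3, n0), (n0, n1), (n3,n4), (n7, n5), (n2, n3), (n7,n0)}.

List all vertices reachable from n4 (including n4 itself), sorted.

Start at n4.
Its neighbours: n3.
Then their neighbours: n0, n2, n5.
Then next layer: n1, n7.
Nothing further is reachable.

n0, n1, n2, n3, n4, n5, n7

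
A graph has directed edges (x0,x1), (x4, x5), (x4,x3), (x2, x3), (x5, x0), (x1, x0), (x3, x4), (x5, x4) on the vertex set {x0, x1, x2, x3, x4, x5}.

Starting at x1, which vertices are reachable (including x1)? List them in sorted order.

Start at x1.
Its neighbours: x0.
Nothing further is reachable.

x0, x1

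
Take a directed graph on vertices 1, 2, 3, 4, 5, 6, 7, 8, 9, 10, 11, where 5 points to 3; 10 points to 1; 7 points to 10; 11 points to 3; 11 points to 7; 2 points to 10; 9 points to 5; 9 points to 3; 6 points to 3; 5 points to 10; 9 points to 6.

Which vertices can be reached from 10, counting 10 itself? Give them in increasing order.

Start at 10.
Its neighbours: 1.
Nothing further is reachable.

1, 10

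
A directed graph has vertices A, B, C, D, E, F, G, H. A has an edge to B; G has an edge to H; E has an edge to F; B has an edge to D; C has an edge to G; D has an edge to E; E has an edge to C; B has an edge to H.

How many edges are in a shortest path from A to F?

4

Distance 0: A.
Distance 1: B.
Distance 2: D, H.
Distance 3: E.
Distance 4: C, F — contains F.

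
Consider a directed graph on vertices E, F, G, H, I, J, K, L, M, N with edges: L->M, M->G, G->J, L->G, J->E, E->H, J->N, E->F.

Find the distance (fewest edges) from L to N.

Distance 0: L.
Distance 1: G, M.
Distance 2: J.
Distance 3: E, N — contains N.

3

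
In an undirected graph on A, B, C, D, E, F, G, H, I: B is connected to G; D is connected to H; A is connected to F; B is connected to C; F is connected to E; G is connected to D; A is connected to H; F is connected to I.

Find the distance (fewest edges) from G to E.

Distance 0: G.
Distance 1: B, D.
Distance 2: C, H.
Distance 3: A.
Distance 4: F.
Distance 5: E, I — contains E.

5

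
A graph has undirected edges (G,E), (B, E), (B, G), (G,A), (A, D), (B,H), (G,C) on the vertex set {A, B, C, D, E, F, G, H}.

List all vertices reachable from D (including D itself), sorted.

Start at D.
Its neighbours: A.
Then their neighbours: G.
Then next layer: B, C, E.
Then next layer: H.
Nothing further is reachable.

A, B, C, D, E, G, H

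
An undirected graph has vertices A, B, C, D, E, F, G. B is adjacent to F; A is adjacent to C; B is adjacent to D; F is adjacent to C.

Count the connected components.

3

From A: component {A, B, C, D, F}.
From E: component {E}.
From G: component {G}.
That's 3 components.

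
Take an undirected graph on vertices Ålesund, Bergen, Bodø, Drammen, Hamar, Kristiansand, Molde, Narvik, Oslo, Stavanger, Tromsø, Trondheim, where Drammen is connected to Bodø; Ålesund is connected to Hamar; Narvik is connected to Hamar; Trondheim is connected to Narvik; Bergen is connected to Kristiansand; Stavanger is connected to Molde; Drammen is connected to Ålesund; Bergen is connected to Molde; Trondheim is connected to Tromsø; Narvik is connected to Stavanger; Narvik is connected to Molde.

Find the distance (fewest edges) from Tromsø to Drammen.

5

Distance 0: Tromsø.
Distance 1: Trondheim.
Distance 2: Narvik.
Distance 3: Hamar, Molde, Stavanger.
Distance 4: Ålesund, Bergen.
Distance 5: Drammen, Kristiansand — contains Drammen.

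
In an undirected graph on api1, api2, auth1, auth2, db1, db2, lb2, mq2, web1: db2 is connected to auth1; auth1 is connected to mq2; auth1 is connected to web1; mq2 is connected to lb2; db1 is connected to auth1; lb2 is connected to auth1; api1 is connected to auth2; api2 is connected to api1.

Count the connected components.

2

From api1: component {api1, api2, auth2}.
From auth1: component {auth1, db1, db2, lb2, mq2, web1}.
That's 2 components.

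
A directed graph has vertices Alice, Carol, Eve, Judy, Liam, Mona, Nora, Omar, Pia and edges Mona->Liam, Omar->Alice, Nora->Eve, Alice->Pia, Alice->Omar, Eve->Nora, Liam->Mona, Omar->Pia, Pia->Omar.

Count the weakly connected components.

5

From Alice: component {Alice, Omar, Pia}.
From Carol: component {Carol}.
From Eve: component {Eve, Nora}.
From Judy: component {Judy}.
From Liam: component {Liam, Mona}.
That's 5 components.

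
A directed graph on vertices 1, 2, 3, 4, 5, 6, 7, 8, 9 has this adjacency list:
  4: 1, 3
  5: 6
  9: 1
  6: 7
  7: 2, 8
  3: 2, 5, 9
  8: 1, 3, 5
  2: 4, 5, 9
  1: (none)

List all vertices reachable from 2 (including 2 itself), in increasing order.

Start at 2.
Its neighbours: 4, 5, 9.
Then their neighbours: 1, 3, 6.
Then next layer: 7.
Then next layer: 8.
Every vertex is now reached.

1, 2, 3, 4, 5, 6, 7, 8, 9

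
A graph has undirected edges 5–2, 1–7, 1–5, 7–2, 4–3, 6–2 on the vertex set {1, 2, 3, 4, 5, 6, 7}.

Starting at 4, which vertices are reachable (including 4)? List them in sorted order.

Start at 4.
Its neighbours: 3.
Nothing further is reachable.

3, 4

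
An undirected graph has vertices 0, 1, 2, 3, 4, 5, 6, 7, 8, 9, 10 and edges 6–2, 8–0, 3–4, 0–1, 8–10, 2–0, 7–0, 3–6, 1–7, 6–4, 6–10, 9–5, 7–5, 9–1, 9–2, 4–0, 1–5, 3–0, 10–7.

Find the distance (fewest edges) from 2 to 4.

2

Distance 0: 2.
Distance 1: 0, 6, 9.
Distance 2: 1, 3, 4, 5, 7, 8, 10 — contains 4.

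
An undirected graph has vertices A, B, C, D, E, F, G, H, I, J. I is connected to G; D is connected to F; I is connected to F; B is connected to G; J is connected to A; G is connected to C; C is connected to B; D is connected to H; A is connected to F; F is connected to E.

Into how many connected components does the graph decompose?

1

From A: component {A, B, C, D, E, F, G, H, I, J}.
That's 1 component.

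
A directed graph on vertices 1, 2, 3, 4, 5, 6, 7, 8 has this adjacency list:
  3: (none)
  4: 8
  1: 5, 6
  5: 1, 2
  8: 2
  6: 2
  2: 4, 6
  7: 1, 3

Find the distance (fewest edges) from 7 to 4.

4

Distance 0: 7.
Distance 1: 1, 3.
Distance 2: 5, 6.
Distance 3: 2.
Distance 4: 4 — contains 4.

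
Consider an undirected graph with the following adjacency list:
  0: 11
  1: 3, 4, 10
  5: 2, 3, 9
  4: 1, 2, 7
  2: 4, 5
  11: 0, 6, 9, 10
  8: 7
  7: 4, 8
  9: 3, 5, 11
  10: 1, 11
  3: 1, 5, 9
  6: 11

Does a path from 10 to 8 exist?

Yes

Explore from 10.
Distance 1: reach 1, 11.
Distance 2: reach 0, 3, 4, 6, 9.
Distance 3: reach 2, 5, 7.
Distance 4: reach 8.
Found 8.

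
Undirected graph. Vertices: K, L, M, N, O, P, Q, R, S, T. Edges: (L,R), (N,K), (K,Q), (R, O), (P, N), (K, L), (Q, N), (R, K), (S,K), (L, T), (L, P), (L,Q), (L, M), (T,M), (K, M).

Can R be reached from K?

Explore from K.
Distance 1: reach L, M, N, Q, R, S.
Found R.

Yes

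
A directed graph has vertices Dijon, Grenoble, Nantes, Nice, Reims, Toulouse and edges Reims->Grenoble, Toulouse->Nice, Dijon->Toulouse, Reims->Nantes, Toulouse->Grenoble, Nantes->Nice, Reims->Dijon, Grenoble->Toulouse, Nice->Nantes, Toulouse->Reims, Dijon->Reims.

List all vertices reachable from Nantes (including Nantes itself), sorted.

Start at Nantes.
Its neighbours: Nice.
Nothing further is reachable.

Nantes, Nice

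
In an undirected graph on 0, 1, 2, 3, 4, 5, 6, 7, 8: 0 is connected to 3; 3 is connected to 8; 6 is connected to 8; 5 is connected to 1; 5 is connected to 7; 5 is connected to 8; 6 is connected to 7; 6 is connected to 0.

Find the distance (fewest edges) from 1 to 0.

4

Distance 0: 1.
Distance 1: 5.
Distance 2: 7, 8.
Distance 3: 3, 6.
Distance 4: 0 — contains 0.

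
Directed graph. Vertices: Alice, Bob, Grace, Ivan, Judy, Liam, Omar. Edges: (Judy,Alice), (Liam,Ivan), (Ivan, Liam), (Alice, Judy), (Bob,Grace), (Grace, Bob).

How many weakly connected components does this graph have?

From Alice: component {Alice, Judy}.
From Bob: component {Bob, Grace}.
From Ivan: component {Ivan, Liam}.
From Omar: component {Omar}.
That's 4 components.

4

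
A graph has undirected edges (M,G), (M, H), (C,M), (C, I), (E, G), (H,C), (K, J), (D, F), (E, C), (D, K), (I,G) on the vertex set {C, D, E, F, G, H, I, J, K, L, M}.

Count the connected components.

3

From C: component {C, E, G, H, I, M}.
From D: component {D, F, J, K}.
From L: component {L}.
That's 3 components.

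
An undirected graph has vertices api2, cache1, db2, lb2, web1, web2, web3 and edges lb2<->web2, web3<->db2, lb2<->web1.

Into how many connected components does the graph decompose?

4

From api2: component {api2}.
From cache1: component {cache1}.
From db2: component {db2, web3}.
From lb2: component {lb2, web1, web2}.
That's 4 components.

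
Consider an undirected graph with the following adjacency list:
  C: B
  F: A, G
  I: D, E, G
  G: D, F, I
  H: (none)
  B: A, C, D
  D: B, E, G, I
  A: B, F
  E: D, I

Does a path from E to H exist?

Explore from E.
Distance 1: reach D, I.
Distance 2: reach B, G.
Distance 3: reach A, C, F.
The search is exhausted without reaching H; it lies in a different component.

No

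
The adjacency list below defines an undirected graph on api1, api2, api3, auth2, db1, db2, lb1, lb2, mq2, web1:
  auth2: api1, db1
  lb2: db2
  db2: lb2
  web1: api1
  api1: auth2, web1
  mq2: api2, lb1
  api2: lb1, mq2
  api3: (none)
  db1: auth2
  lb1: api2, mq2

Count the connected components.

From api1: component {api1, auth2, db1, web1}.
From api2: component {api2, lb1, mq2}.
From api3: component {api3}.
From db2: component {db2, lb2}.
That's 4 components.

4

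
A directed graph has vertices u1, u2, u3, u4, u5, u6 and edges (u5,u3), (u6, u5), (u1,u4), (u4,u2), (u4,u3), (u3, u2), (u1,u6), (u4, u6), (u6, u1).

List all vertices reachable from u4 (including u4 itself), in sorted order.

Start at u4.
Its neighbours: u2, u3, u6.
Then their neighbours: u1, u5.
Every vertex is now reached.

u1, u2, u3, u4, u5, u6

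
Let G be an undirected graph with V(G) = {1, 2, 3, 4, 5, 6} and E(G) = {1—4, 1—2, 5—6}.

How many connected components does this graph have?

3

From 1: component {1, 2, 4}.
From 3: component {3}.
From 5: component {5, 6}.
That's 3 components.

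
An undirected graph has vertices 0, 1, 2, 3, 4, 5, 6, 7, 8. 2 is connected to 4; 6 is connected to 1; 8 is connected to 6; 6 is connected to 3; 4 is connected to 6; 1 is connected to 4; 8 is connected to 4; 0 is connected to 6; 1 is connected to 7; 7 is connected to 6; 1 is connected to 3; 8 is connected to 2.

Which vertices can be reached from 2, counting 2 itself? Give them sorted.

Start at 2.
Its neighbours: 4, 8.
Then their neighbours: 1, 6.
Then next layer: 0, 3, 7.
Nothing further is reachable.

0, 1, 2, 3, 4, 6, 7, 8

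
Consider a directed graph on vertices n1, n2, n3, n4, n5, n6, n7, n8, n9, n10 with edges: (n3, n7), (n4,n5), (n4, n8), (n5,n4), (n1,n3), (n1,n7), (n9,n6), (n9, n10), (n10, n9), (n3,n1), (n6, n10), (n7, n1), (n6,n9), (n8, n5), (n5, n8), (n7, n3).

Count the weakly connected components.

From n1: component {n1, n3, n7}.
From n2: component {n2}.
From n4: component {n4, n5, n8}.
From n6: component {n6, n9, n10}.
That's 4 components.

4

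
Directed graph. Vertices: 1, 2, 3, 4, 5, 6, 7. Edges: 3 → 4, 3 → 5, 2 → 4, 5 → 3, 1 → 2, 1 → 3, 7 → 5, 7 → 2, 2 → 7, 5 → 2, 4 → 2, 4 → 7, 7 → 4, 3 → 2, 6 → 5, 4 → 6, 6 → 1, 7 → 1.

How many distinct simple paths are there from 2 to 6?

4

2→4→6
2→7→1→3→4→6
2→7→4→6
2→7→5→3→4→6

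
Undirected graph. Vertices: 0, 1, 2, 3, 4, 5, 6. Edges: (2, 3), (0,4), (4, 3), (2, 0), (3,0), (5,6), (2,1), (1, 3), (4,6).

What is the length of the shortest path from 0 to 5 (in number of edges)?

3

Distance 0: 0.
Distance 1: 2, 3, 4.
Distance 2: 1, 6.
Distance 3: 5 — contains 5.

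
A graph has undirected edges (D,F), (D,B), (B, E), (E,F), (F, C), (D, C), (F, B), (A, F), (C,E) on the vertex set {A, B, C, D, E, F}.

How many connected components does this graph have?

1

From A: component {A, B, C, D, E, F}.
That's 1 component.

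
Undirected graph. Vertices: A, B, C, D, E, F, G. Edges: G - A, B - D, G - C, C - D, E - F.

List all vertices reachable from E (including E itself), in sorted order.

E, F

Start at E.
Its neighbours: F.
Nothing further is reachable.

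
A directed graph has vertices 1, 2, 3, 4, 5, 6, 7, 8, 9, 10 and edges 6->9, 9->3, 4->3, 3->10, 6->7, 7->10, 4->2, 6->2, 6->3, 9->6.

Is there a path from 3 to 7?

No

Explore from 3.
Distance 1: reach 10.
The search from 3 is exhausted; no directed path reaches 7.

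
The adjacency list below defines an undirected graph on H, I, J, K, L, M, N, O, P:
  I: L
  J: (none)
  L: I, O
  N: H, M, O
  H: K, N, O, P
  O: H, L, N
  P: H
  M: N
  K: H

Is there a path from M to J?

Explore from M.
Distance 1: reach N.
Distance 2: reach H, O.
Distance 3: reach K, L, P.
Distance 4: reach I.
The search is exhausted without reaching J; it lies in a different component.

No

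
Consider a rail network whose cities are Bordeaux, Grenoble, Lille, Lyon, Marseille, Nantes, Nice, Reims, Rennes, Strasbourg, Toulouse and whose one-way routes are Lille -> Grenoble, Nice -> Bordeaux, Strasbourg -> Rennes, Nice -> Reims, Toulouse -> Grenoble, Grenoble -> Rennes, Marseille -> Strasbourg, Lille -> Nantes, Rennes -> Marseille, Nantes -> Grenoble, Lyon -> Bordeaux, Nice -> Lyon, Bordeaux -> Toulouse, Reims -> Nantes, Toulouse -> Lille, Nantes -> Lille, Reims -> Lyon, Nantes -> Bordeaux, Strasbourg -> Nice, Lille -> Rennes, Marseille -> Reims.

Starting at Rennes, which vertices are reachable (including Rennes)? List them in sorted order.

Bordeaux, Grenoble, Lille, Lyon, Marseille, Nantes, Nice, Reims, Rennes, Strasbourg, Toulouse

Start at Rennes.
Its neighbours: Marseille.
Then their neighbours: Reims, Strasbourg.
Then next layer: Lyon, Nantes, Nice.
Then next layer: Bordeaux, Grenoble, Lille.
Then next layer: Toulouse.
Every vertex is now reached.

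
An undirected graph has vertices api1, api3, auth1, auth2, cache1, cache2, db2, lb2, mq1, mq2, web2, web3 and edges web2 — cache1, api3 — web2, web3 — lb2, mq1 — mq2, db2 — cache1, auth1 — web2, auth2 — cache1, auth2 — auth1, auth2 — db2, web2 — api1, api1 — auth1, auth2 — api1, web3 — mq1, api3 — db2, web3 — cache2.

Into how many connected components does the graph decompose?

From api1: component {api1, api3, auth1, auth2, cache1, db2, web2}.
From cache2: component {cache2, lb2, mq1, mq2, web3}.
That's 2 components.

2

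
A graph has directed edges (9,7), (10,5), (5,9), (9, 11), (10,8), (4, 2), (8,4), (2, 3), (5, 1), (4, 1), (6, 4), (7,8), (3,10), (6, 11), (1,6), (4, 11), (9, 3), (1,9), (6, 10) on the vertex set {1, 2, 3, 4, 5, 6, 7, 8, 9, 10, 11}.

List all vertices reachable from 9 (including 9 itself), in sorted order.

Start at 9.
Its neighbours: 3, 7, 11.
Then their neighbours: 8, 10.
Then next layer: 4, 5.
Then next layer: 1, 2.
Then next layer: 6.
Every vertex is now reached.

1, 2, 3, 4, 5, 6, 7, 8, 9, 10, 11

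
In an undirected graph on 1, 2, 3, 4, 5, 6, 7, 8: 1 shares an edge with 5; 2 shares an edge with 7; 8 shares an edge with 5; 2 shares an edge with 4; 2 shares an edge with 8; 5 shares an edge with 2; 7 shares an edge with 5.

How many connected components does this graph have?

3

From 1: component {1, 2, 4, 5, 7, 8}.
From 3: component {3}.
From 6: component {6}.
That's 3 components.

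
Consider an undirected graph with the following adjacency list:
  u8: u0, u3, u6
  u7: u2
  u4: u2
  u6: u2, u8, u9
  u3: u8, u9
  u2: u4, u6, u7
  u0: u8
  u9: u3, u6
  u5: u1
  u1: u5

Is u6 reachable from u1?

Explore from u1.
Distance 1: reach u5.
The search is exhausted without reaching u6; it lies in a different component.

No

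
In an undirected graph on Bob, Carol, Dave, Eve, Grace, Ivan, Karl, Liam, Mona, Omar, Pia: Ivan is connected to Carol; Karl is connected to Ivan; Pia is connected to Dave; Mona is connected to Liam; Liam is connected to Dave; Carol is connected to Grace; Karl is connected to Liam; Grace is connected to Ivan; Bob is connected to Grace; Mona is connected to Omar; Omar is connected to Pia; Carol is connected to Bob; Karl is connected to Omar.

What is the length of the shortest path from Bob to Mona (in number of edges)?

5

Distance 0: Bob.
Distance 1: Carol, Grace.
Distance 2: Ivan.
Distance 3: Karl.
Distance 4: Liam, Omar.
Distance 5: Dave, Mona, Pia — contains Mona.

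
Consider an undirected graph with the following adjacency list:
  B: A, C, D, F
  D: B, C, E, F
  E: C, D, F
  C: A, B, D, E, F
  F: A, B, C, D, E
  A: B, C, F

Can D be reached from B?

Explore from B.
Distance 1: reach A, C, D, F.
Found D.

Yes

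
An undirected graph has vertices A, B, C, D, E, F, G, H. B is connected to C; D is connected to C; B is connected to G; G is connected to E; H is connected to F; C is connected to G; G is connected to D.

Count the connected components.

From A: component {A}.
From B: component {B, C, D, E, G}.
From F: component {F, H}.
That's 3 components.

3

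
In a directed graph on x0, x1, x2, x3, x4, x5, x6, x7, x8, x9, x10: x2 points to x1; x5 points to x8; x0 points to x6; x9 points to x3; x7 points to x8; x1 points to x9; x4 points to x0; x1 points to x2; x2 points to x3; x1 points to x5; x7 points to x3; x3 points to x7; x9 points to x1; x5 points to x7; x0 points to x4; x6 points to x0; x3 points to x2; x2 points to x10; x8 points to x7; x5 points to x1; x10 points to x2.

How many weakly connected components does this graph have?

From x0: component {x0, x4, x6}.
From x1: component {x1, x2, x3, x5, x7, x8, x9, x10}.
That's 2 components.

2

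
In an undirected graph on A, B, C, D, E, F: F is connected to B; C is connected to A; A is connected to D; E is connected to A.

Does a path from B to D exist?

Explore from B.
Distance 1: reach F.
The search is exhausted without reaching D; it lies in a different component.

No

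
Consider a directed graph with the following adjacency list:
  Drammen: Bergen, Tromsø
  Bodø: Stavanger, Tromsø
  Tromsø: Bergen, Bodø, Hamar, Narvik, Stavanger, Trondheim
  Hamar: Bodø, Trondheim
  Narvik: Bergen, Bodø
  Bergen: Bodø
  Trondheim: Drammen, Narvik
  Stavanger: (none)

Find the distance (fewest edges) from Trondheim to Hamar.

3

Distance 0: Trondheim.
Distance 1: Drammen, Narvik.
Distance 2: Bergen, Bodø, Tromsø.
Distance 3: Hamar, Stavanger — contains Hamar.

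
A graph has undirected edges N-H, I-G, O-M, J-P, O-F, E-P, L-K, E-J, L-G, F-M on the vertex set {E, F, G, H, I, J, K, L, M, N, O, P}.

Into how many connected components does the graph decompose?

4

From E: component {E, J, P}.
From F: component {F, M, O}.
From G: component {G, I, K, L}.
From H: component {H, N}.
That's 4 components.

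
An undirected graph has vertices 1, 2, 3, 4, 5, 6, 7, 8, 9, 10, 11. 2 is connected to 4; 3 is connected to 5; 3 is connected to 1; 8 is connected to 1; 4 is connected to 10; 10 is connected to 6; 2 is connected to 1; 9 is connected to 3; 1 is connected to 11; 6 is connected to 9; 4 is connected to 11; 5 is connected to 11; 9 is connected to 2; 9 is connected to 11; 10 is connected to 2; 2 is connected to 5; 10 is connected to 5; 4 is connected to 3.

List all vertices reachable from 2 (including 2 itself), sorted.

Start at 2.
Its neighbours: 1, 4, 5, 9, 10.
Then their neighbours: 3, 6, 8, 11.
Nothing further is reachable.

1, 2, 3, 4, 5, 6, 8, 9, 10, 11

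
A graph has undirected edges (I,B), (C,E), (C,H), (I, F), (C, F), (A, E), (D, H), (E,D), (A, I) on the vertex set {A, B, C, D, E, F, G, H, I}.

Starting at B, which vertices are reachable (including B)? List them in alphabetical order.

A, B, C, D, E, F, H, I

Start at B.
Its neighbours: I.
Then their neighbours: A, F.
Then next layer: C, E.
Then next layer: D, H.
Nothing further is reachable.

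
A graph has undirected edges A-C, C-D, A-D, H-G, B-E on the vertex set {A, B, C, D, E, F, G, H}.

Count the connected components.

From A: component {A, C, D}.
From B: component {B, E}.
From F: component {F}.
From G: component {G, H}.
That's 4 components.

4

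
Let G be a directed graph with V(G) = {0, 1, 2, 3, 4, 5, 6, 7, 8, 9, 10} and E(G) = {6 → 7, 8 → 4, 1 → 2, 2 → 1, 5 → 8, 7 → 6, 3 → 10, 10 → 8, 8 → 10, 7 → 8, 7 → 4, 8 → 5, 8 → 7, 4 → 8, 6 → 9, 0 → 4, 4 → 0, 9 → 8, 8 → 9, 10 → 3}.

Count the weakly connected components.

2

From 0: component {0, 3, 4, 5, 6, 7, 8, 9, 10}.
From 1: component {1, 2}.
That's 2 components.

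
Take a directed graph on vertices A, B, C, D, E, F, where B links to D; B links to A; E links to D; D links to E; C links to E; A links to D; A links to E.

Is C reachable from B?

No

Explore from B.
Distance 1: reach A, D.
Distance 2: reach E.
The search from B is exhausted; no directed path reaches C.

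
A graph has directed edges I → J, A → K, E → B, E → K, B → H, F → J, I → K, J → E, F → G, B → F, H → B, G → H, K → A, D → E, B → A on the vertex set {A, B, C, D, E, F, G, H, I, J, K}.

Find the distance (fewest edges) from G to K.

4

Distance 0: G.
Distance 1: H.
Distance 2: B.
Distance 3: A, F.
Distance 4: J, K — contains K.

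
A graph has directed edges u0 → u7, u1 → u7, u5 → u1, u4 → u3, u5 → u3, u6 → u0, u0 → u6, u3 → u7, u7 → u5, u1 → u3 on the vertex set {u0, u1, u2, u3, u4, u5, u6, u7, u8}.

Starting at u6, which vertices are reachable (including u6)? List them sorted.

Start at u6.
Its neighbours: u0.
Then their neighbours: u7.
Then next layer: u5.
Then next layer: u1, u3.
Nothing further is reachable.

u0, u1, u3, u5, u6, u7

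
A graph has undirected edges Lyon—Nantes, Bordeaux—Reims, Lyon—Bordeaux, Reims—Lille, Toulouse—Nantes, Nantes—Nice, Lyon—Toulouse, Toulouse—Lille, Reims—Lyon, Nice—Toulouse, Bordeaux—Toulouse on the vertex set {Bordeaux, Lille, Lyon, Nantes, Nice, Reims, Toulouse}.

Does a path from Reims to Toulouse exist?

Yes

Explore from Reims.
Distance 1: reach Bordeaux, Lille, Lyon.
Distance 2: reach Nantes, Toulouse.
Found Toulouse.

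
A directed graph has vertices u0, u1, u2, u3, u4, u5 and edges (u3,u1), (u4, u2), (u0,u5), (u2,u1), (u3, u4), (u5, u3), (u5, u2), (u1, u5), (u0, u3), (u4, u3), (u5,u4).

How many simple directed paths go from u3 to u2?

u3→u1→u5→u2
u3→u1→u5→u4→u2
u3→u4→u2

3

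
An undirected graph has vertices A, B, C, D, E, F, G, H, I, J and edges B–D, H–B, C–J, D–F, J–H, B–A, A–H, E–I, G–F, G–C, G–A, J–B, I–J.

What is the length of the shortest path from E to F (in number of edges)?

Distance 0: E.
Distance 1: I.
Distance 2: J.
Distance 3: B, C, H.
Distance 4: A, D, G.
Distance 5: F — contains F.

5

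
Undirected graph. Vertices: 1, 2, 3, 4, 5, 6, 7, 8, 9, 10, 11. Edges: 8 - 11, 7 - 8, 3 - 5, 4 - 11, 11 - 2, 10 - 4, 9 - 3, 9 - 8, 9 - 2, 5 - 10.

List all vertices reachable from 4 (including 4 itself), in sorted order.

Start at 4.
Its neighbours: 10, 11.
Then their neighbours: 2, 5, 8.
Then next layer: 3, 7, 9.
Nothing further is reachable.

2, 3, 4, 5, 7, 8, 9, 10, 11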